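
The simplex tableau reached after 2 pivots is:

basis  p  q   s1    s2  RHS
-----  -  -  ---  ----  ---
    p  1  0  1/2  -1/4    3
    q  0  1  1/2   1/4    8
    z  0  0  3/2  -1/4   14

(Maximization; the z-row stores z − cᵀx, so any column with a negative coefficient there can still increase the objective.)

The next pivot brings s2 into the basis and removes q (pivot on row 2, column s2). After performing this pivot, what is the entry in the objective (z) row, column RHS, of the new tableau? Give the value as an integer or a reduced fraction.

Pivot element is row 2, column s2: 1/4.
Normalize row 2: new (row 2, RHS) = 8/(1/4) = 32.
z-row ← z-row − (-1/4)·(new row 2): 14 − (-1/4)·32 = 22.

22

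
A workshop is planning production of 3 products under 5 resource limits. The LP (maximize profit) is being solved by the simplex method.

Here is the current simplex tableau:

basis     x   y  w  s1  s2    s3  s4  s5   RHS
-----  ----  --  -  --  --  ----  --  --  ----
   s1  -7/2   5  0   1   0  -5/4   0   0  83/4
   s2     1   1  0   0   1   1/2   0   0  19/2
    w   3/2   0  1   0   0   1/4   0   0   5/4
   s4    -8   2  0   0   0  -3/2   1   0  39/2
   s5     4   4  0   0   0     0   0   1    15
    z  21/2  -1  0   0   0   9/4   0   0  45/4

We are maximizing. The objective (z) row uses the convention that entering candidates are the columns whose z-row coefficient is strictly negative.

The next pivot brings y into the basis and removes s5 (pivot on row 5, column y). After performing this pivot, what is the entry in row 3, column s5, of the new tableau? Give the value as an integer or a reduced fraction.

0

Pivot element is row 5, column y: 4.
Normalize row 5: new (row 5, s5) = 1/4 = 1/4.
row 3 ← row 3 − 0·(new row 5): 0 − 0·(1/4) = 0.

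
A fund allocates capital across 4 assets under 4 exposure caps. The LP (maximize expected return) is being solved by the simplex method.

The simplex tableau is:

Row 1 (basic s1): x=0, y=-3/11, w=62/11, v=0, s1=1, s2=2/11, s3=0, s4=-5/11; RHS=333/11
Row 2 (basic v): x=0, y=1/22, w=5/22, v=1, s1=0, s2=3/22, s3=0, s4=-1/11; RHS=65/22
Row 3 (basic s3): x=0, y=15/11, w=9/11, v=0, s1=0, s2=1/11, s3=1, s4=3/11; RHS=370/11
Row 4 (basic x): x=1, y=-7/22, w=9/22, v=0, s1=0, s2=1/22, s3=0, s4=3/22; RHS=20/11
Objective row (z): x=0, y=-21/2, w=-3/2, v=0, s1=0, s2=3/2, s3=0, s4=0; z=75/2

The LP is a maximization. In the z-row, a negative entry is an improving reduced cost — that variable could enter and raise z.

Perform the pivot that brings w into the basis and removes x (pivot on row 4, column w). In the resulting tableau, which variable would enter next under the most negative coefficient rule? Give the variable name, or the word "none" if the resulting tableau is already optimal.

Pivot element 9/22. New z-row = old z-row − (-3/2)·(row 4/(9/22)).
Updated z-row coefficients: x: 11/3, y: -35/3, w: 0, v: 0, s1: 0, s2: 5/3, s3: 0, s4: 1/2.
The most negative is -35/3 in column y, so y would enter next.

y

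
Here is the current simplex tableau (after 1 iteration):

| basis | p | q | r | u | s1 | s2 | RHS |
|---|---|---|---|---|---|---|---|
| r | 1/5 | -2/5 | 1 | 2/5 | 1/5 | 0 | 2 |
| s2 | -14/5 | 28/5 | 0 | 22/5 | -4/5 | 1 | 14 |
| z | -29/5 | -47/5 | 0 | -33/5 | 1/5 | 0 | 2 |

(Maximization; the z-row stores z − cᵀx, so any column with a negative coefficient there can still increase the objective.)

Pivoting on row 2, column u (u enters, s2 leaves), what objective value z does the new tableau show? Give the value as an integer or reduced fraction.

Minimum ratio for u: 14/(22/5) = 35/11.
z changes by −(z-row coeff of u)·ratio = −(-33/5)·(35/11) = 21.
New z = 2 + 21 = 23.

23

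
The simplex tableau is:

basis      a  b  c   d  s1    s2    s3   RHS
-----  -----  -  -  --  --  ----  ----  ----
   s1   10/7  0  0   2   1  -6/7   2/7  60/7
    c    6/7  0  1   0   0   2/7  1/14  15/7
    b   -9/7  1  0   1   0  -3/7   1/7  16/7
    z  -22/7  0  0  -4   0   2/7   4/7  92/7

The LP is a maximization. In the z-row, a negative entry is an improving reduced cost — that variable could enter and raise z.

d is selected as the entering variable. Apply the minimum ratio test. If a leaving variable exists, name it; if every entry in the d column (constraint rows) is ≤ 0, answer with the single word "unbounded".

Ratios: row 1 (s1): (60/7)/2 = 30/7; row 2 (c): entry 0 ≤ 0, skip; row 3 (b): (16/7)/1 = 16/7.
Minimum ratio is in the b row, so b leaves.

b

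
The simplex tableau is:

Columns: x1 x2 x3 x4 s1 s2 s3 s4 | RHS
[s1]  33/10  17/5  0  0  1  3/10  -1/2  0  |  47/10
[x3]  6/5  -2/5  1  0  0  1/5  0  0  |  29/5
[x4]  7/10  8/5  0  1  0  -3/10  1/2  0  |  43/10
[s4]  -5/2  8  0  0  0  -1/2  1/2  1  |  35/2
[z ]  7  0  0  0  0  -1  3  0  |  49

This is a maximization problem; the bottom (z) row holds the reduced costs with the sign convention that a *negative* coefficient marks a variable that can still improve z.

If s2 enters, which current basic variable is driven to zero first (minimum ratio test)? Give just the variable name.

Ratios: row 1 (s1): (47/10)/(3/10) = 47/3; row 2 (x3): (29/5)/(1/5) = 29; row 3 (x4): entry -3/10 ≤ 0, skip; row 4 (s4): entry -1/2 ≤ 0, skip.
Minimum ratio 47/3 is in the s1 row, so s1 leaves.

s1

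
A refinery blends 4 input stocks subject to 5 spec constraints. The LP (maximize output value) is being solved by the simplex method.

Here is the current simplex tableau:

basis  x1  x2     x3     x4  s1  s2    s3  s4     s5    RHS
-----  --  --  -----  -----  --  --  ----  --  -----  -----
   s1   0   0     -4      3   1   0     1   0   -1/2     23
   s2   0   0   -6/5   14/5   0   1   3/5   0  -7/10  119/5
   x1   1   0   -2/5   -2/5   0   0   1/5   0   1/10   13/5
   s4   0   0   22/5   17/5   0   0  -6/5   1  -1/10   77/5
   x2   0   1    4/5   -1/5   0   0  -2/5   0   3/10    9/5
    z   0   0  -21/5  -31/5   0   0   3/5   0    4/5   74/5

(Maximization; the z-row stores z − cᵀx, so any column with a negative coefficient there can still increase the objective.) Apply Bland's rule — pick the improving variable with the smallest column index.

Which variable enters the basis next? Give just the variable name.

x3

Objective-row coefficients: x1: 0, x2: 0, x3: -21/5, x4: -31/5, s1: 0, s2: 0, s3: 3/5, s4: 0, s5: 4/5.
Improving columns: x3, x4. Bland's rule picks the smallest column index → x3.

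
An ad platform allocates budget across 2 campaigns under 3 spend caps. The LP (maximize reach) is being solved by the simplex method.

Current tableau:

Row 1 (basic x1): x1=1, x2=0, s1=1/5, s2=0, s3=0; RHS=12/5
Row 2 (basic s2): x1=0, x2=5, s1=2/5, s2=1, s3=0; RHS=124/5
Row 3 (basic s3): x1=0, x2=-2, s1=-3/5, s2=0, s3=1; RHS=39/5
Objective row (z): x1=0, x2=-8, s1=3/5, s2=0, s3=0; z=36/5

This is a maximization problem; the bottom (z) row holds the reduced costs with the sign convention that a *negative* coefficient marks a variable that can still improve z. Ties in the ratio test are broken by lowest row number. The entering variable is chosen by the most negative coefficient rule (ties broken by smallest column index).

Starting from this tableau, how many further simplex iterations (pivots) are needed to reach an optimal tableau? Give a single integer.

pivot: x2 in, s2 out → z = 1172/25
No improving column remains; optimal.

1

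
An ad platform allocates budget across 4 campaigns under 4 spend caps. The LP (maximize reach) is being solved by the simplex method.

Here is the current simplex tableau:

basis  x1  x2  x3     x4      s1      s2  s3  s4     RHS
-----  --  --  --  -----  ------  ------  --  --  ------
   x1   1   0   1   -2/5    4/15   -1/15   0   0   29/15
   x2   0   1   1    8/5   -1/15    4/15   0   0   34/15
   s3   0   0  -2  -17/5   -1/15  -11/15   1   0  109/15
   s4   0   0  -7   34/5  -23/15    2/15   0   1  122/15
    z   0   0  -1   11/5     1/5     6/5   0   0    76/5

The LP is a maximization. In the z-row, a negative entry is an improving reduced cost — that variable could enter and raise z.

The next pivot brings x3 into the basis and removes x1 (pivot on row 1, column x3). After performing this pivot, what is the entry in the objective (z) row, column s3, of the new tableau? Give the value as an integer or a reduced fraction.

0

Pivot element is row 1, column x3: 1.
Normalize row 1: new (row 1, s3) = 0/1 = 0.
z-row ← z-row − (-1)·(new row 1): 0 − (-1)·0 = 0.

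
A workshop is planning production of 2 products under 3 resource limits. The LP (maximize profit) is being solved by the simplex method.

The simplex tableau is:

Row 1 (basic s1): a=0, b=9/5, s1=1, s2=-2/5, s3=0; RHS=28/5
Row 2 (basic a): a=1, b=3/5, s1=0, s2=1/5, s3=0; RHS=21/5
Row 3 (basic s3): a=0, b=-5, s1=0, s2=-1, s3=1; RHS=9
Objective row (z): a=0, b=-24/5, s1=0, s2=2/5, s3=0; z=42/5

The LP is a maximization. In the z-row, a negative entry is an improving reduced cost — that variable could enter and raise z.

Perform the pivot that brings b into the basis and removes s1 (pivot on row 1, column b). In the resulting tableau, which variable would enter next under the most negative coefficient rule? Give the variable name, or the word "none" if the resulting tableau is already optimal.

s2

Pivot element 9/5. New z-row = old z-row − (-24/5)·(row 1/(9/5)).
Updated z-row coefficients: a: 0, b: 0, s1: 8/3, s2: -2/3, s3: 0.
The most negative is -2/3 in column s2, so s2 would enter next.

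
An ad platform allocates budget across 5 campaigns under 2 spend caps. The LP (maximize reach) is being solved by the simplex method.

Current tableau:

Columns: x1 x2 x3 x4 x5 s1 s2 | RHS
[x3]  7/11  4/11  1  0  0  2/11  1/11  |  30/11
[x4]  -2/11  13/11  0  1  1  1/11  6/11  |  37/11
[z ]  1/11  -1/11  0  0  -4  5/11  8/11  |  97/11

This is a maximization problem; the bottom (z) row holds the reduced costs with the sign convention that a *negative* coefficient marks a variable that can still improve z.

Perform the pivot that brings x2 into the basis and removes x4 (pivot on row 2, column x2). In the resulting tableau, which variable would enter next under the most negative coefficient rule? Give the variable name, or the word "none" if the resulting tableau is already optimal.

Pivot element 13/11. New z-row = old z-row − (-1/11)·(row 2/(13/11)).
Updated z-row coefficients: x1: 1/13, x2: 0, x3: 0, x4: 1/13, x5: -51/13, s1: 6/13, s2: 10/13.
The most negative is -51/13 in column x5, so x5 would enter next.

x5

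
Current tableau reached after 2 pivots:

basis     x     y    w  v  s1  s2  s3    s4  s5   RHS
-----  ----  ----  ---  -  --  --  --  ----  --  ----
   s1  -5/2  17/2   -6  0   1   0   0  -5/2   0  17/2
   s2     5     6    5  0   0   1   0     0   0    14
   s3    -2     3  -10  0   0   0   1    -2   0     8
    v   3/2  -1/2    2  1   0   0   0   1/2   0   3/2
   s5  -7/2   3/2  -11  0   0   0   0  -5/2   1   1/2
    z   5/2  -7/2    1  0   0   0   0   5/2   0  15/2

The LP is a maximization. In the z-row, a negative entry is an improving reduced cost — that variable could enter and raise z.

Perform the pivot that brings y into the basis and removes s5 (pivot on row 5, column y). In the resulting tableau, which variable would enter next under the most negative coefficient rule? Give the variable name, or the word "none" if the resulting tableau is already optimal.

w

Pivot element 3/2. New z-row = old z-row − (-7/2)·(row 5/(3/2)).
Updated z-row coefficients: x: -17/3, y: 0, w: -74/3, v: 0, s1: 0, s2: 0, s3: 0, s4: -10/3, s5: 7/3.
The most negative is -74/3 in column w, so w would enter next.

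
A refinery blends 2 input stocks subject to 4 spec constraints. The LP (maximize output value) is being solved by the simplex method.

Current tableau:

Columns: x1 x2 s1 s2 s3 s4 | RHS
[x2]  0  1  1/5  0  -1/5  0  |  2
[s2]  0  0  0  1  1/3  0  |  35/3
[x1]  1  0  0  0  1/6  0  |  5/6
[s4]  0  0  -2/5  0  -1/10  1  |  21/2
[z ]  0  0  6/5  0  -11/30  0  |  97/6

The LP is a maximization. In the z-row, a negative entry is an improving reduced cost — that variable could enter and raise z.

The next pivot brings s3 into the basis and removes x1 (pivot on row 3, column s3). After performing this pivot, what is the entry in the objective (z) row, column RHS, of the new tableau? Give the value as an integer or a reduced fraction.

18

Pivot element is row 3, column s3: 1/6.
Normalize row 3: new (row 3, RHS) = (5/6)/(1/6) = 5.
z-row ← z-row − (-11/30)·(new row 3): 97/6 − (-11/30)·5 = 18.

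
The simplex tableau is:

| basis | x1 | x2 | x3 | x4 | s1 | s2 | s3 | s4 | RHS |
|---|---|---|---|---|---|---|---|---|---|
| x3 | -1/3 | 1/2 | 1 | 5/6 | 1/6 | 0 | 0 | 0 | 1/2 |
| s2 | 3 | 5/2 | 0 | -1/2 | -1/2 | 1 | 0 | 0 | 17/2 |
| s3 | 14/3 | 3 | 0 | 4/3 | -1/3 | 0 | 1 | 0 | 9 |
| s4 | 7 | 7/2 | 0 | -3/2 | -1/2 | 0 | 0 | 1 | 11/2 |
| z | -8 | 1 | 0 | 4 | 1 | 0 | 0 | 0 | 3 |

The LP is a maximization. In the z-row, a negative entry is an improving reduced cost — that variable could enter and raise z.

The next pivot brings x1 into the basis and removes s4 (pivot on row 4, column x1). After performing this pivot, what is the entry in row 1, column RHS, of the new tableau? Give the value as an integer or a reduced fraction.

Pivot element is row 4, column x1: 7.
Normalize row 4: new (row 4, RHS) = (11/2)/7 = 11/14.
row 1 ← row 1 − (-1/3)·(new row 4): 1/2 − (-1/3)·(11/14) = 16/21.

16/21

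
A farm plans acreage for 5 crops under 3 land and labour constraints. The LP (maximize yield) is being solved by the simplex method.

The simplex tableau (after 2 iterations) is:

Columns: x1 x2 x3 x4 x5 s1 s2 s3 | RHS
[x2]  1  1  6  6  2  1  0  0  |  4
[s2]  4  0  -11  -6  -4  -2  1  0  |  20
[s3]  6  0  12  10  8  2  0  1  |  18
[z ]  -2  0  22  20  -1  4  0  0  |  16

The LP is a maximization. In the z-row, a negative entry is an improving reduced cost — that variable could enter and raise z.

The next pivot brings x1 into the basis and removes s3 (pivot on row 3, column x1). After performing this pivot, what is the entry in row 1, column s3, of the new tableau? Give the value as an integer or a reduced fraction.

Pivot element is row 3, column x1: 6.
Normalize row 3: new (row 3, s3) = 1/6 = 1/6.
row 1 ← row 1 − 1·(new row 3): 0 − 1·(1/6) = -1/6.

-1/6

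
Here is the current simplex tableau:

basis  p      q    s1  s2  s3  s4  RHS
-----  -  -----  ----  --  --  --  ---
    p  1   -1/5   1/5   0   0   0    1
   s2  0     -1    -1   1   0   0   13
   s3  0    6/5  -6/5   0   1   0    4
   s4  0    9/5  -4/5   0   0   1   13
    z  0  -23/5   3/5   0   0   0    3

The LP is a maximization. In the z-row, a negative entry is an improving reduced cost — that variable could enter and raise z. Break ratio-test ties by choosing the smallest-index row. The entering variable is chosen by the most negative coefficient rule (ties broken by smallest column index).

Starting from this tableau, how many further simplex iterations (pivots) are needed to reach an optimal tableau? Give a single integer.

pivot: q in, s3 out → z = 55/3
pivot: s1 in, s4 out → z = 139/3
pivot: s3 in, p out → z = 68
No improving column remains; optimal.

3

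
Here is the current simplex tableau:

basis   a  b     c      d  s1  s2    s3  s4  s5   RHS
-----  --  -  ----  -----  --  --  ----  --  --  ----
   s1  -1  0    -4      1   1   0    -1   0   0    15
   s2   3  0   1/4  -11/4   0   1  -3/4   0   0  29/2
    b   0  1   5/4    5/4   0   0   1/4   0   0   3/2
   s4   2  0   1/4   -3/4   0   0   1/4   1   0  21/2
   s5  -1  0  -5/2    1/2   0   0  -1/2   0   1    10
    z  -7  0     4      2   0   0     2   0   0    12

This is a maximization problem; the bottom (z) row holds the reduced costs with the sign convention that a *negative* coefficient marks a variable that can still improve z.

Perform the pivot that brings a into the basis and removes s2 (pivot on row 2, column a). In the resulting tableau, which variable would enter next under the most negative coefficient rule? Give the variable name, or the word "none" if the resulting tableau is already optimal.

d

Pivot element 3. New z-row = old z-row − (-7)·(row 2/3).
Updated z-row coefficients: a: 0, b: 0, c: 55/12, d: -53/12, s1: 0, s2: 7/3, s3: 1/4, s4: 0, s5: 0.
The most negative is -53/12 in column d, so d would enter next.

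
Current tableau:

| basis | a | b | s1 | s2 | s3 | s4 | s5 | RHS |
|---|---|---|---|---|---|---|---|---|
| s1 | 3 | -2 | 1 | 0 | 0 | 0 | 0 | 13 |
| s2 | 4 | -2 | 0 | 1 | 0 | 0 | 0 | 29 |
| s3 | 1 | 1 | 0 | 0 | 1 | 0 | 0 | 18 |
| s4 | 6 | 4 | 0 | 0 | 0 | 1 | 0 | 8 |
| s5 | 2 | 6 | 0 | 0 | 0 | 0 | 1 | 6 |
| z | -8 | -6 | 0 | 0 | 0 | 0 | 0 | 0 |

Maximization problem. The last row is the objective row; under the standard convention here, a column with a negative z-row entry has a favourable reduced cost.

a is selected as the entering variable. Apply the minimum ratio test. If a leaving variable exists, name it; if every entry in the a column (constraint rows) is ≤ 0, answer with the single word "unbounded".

Ratios: row 1 (s1): 13/3 = 13/3; row 2 (s2): 29/4 = 29/4; row 3 (s3): 18/1 = 18; row 4 (s4): 8/6 = 4/3; row 5 (s5): 6/2 = 3.
Minimum ratio is in the s4 row, so s4 leaves.

s4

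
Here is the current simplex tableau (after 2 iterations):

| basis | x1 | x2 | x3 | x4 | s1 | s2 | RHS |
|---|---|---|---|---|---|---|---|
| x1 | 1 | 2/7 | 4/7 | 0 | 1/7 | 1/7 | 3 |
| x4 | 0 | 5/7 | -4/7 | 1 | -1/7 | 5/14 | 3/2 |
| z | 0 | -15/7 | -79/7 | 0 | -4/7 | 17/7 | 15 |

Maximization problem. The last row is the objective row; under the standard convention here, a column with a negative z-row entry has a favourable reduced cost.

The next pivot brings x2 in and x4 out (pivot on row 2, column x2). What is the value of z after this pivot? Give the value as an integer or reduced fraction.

39/2

Minimum ratio for x2: (3/2)/(5/7) = 21/10.
z changes by −(z-row coeff of x2)·ratio = −(-15/7)·(21/10) = 9/2.
New z = 15 + (9/2) = 39/2.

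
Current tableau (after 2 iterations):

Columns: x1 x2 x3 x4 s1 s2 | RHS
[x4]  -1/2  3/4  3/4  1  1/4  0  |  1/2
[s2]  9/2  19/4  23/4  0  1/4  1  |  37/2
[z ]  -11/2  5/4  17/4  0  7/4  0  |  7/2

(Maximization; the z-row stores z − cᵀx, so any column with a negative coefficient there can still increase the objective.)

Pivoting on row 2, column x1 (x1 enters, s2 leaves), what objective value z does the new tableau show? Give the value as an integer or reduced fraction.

Minimum ratio for x1: (37/2)/(9/2) = 37/9.
z changes by −(z-row coeff of x1)·ratio = −(-11/2)·(37/9) = 407/18.
New z = 7/2 + (407/18) = 235/9.

235/9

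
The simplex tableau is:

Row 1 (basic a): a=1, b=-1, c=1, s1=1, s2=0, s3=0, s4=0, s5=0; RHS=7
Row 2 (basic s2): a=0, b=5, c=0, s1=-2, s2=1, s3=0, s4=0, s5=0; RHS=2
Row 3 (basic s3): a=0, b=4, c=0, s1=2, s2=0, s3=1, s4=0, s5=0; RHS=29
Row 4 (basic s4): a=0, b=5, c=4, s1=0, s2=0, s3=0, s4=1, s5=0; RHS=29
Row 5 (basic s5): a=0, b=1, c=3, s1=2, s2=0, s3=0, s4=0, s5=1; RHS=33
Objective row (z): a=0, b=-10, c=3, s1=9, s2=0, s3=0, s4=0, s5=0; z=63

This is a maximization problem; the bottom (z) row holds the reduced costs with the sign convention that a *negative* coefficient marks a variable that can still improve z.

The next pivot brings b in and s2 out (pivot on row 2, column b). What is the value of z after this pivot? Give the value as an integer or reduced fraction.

Minimum ratio for b: 2/5 = 2/5.
z changes by −(z-row coeff of b)·ratio = −(-10)·(2/5) = 4.
New z = 63 + 4 = 67.

67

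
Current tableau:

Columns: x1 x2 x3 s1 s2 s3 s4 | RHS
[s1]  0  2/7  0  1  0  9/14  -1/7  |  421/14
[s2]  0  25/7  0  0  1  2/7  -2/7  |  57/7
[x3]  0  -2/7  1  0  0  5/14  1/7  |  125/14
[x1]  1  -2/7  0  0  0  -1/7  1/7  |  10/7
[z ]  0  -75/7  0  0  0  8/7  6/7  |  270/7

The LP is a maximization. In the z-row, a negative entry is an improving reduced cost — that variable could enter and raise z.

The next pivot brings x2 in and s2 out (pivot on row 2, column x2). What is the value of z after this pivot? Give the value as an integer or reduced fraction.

Minimum ratio for x2: (57/7)/(25/7) = 57/25.
z changes by −(z-row coeff of x2)·ratio = −(-75/7)·(57/25) = 171/7.
New z = 270/7 + (171/7) = 63.

63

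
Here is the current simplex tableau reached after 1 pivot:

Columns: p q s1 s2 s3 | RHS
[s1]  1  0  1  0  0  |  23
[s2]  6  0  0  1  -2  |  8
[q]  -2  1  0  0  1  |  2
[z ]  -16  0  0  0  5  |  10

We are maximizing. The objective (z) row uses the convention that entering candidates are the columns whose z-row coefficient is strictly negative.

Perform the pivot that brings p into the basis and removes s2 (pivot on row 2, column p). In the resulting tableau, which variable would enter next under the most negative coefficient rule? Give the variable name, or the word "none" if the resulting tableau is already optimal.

Pivot element 6. New z-row = old z-row − (-16)·(row 2/6).
Updated z-row coefficients: p: 0, q: 0, s1: 0, s2: 8/3, s3: -1/3.
The most negative is -1/3 in column s3, so s3 would enter next.

s3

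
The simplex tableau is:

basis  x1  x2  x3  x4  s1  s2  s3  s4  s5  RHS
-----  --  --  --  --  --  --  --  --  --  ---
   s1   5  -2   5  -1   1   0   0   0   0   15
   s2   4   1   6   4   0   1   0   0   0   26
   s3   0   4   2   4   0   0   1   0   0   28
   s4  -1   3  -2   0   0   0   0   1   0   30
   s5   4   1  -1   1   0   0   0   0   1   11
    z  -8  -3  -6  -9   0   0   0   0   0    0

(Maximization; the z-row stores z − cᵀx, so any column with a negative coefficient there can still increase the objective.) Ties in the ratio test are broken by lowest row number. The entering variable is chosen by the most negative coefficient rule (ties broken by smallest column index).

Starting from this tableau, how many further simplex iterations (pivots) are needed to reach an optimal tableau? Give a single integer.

2

pivot: x4 in, s2 out → z = 117/2
pivot: x2 in, s3 out → z = 59
No improving column remains; optimal.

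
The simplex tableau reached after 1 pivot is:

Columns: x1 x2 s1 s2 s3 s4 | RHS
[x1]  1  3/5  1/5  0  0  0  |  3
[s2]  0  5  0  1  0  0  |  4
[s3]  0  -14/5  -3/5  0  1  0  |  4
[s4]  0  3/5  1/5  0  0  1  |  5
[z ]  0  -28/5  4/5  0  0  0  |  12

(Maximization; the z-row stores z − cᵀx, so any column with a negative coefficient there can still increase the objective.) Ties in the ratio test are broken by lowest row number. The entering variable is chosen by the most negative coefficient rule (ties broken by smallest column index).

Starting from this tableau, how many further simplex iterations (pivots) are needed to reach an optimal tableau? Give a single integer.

pivot: x2 in, s2 out → z = 412/25
No improving column remains; optimal.

1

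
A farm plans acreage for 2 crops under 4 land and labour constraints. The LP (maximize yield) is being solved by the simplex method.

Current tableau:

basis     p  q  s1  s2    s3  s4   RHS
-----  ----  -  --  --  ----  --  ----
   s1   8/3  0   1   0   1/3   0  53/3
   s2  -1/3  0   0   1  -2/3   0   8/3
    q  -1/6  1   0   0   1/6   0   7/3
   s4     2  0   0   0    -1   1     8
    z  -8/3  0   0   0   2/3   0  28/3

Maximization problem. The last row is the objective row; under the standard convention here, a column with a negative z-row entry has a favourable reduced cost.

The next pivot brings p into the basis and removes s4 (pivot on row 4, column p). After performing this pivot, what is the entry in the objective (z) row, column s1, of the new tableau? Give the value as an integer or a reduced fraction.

Pivot element is row 4, column p: 2.
Normalize row 4: new (row 4, s1) = 0/2 = 0.
z-row ← z-row − (-8/3)·(new row 4): 0 − (-8/3)·0 = 0.

0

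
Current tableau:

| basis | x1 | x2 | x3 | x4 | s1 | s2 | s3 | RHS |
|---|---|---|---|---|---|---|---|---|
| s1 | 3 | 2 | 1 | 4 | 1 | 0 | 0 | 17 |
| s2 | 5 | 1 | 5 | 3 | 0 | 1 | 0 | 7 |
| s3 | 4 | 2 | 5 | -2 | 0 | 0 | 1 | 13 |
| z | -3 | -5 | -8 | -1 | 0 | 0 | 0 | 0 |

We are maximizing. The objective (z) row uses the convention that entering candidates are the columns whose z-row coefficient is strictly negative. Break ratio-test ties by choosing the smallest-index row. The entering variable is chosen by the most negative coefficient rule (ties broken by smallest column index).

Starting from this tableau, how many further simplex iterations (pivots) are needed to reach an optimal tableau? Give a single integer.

pivot: x3 in, s2 out → z = 56/5
pivot: x2 in, s3 out → z = 158/5
pivot: x4 in, x3 out → z = 133/4
No improving column remains; optimal.

3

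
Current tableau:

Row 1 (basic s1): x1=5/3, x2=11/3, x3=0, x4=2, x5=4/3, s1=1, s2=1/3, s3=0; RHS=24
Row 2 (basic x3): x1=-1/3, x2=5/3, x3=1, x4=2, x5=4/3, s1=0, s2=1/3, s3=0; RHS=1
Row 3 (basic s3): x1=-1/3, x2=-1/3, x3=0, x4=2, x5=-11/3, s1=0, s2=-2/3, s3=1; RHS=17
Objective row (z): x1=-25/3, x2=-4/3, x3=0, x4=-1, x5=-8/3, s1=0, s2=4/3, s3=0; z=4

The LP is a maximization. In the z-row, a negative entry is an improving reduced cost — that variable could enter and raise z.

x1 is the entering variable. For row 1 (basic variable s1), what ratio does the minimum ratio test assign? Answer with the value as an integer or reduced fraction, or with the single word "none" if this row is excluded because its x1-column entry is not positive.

Ratio = RHS / (x1 entry) = 24 / (5/3) = 72/5.

72/5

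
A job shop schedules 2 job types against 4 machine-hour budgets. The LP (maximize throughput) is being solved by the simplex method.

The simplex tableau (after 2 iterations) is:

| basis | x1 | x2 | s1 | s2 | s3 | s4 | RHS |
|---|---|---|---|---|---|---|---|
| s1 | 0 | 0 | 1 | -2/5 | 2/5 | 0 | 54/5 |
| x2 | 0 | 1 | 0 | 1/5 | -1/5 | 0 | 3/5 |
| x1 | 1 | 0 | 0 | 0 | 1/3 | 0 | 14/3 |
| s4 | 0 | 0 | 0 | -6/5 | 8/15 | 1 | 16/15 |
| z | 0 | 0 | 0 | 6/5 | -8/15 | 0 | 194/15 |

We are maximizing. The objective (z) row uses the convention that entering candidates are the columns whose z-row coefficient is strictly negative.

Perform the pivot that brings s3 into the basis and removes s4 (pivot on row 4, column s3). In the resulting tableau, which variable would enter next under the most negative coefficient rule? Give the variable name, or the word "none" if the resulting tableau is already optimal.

Pivot element 8/15. New z-row = old z-row − (-8/15)·(row 4/(8/15)).
Updated z-row coefficients: x1: 0, x2: 0, s1: 0, s2: 0, s3: 0, s4: 1.
No coefficient is strictly negative; the tableau after this pivot is optimal.

none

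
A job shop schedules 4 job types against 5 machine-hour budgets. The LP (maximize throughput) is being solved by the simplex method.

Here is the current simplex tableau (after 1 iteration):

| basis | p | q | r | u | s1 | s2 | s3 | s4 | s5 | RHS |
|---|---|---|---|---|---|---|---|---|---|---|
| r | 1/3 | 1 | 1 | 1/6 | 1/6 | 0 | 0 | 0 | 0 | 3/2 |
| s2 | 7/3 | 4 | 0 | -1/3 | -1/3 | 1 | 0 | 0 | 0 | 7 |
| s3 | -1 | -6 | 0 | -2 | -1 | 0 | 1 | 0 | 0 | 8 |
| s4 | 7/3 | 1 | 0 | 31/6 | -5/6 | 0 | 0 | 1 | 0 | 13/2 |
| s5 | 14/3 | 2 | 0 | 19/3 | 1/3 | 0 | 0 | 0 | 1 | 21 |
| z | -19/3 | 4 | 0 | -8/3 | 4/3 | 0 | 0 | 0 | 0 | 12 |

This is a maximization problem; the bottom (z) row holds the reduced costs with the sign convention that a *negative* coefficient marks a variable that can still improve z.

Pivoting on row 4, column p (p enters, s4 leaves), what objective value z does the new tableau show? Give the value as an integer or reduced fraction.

415/14

Minimum ratio for p: (13/2)/(7/3) = 39/14.
z changes by −(z-row coeff of p)·ratio = −(-19/3)·(39/14) = 247/14.
New z = 12 + (247/14) = 415/14.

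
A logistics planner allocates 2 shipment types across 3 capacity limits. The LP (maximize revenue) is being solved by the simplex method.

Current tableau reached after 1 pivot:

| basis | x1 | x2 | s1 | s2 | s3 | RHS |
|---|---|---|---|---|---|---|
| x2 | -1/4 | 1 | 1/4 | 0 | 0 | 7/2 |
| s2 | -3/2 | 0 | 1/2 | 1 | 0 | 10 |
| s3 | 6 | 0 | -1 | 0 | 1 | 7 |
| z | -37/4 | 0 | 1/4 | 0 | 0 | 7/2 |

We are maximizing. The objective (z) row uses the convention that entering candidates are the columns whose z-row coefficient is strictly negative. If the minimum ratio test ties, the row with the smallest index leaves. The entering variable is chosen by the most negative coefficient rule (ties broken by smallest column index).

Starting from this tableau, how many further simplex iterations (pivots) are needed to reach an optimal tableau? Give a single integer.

pivot: x1 in, s3 out → z = 343/24
pivot: s1 in, x2 out → z = 189/5
No improving column remains; optimal.

2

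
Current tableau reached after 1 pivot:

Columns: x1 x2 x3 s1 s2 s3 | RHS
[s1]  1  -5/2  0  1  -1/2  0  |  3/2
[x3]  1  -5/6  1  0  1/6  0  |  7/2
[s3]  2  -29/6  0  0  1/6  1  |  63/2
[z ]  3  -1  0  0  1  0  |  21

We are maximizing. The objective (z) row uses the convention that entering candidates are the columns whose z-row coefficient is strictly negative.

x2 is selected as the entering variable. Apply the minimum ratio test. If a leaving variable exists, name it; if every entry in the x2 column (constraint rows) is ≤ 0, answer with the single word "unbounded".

unbounded

x2-column entries: row 1: -5/2, row 2: -5/6, row 3: -29/6. All ≤ 0, so x2 can increase without bound; the LP is unbounded in this direction.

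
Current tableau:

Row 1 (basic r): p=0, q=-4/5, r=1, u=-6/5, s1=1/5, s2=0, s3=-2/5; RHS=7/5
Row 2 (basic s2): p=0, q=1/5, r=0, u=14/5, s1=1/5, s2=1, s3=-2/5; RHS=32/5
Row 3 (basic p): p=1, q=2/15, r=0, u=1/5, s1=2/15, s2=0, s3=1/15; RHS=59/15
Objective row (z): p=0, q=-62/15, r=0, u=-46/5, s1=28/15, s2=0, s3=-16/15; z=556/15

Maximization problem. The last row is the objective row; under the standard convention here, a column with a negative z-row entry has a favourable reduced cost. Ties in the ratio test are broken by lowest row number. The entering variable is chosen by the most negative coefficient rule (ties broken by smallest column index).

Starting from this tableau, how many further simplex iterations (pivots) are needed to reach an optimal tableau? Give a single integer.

pivot: u in, s2 out → z = 1220/21
pivot: q in, p out → z = 798/5
No improving column remains; optimal.

2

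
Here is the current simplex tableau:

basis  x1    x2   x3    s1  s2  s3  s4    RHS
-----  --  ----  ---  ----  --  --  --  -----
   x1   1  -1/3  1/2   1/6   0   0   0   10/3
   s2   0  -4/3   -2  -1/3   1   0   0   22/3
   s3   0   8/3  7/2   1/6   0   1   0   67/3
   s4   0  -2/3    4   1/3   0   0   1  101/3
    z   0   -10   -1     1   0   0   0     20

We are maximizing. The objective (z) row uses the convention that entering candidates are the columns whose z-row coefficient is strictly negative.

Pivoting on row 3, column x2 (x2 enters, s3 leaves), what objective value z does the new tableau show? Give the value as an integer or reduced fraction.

Minimum ratio for x2: (67/3)/(8/3) = 67/8.
z changes by −(z-row coeff of x2)·ratio = −(-10)·(67/8) = 335/4.
New z = 20 + (335/4) = 415/4.

415/4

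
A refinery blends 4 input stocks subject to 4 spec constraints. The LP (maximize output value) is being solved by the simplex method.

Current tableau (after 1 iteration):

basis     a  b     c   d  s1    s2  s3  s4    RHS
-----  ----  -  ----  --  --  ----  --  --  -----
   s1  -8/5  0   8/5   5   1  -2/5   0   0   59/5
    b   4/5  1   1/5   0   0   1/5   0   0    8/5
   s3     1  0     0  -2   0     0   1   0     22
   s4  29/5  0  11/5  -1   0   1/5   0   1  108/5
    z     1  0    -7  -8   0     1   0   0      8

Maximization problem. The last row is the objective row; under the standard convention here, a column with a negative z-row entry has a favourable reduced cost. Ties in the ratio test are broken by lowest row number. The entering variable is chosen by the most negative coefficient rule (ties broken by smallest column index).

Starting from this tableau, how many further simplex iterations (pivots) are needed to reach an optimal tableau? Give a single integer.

pivot: d in, s1 out → z = 672/25
pivot: c in, d out → z = 477/8
pivot: a in, b out → z = 483/8
No improving column remains; optimal.

3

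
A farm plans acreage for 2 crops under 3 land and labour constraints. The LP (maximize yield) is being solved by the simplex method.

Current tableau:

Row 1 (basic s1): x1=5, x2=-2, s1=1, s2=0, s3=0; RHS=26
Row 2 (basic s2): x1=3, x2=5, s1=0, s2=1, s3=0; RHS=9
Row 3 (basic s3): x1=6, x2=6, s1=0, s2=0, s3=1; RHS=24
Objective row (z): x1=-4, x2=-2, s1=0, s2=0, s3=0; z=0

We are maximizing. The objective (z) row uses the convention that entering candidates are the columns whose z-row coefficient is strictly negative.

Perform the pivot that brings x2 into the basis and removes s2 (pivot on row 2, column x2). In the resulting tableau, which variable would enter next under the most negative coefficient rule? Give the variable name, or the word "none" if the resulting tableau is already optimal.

x1

Pivot element 5. New z-row = old z-row − (-2)·(row 2/5).
Updated z-row coefficients: x1: -14/5, x2: 0, s1: 0, s2: 2/5, s3: 0.
The most negative is -14/5 in column x1, so x1 would enter next.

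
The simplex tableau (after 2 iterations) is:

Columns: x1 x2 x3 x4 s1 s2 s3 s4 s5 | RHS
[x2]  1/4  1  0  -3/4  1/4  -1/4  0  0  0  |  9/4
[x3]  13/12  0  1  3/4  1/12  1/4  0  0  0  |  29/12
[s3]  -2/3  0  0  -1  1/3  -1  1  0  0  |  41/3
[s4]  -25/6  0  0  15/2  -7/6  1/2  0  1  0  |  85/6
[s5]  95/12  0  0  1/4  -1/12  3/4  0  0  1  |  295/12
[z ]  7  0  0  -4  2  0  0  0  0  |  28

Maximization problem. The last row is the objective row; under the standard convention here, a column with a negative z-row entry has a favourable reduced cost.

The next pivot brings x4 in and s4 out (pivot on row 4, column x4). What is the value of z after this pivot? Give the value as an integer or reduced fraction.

320/9

Minimum ratio for x4: (85/6)/(15/2) = 17/9.
z changes by −(z-row coeff of x4)·ratio = −(-4)·(17/9) = 68/9.
New z = 28 + (68/9) = 320/9.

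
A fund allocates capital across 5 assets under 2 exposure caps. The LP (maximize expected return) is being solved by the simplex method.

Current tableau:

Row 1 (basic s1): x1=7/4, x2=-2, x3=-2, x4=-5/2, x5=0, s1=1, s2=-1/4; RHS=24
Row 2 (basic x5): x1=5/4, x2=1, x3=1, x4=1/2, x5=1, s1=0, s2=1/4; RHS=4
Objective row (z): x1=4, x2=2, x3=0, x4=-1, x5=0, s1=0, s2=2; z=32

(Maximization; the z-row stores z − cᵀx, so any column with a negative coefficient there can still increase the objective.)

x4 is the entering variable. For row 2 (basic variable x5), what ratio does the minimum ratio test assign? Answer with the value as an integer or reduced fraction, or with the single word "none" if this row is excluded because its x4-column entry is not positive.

Ratio = RHS / (x4 entry) = 4 / (1/2) = 8.

8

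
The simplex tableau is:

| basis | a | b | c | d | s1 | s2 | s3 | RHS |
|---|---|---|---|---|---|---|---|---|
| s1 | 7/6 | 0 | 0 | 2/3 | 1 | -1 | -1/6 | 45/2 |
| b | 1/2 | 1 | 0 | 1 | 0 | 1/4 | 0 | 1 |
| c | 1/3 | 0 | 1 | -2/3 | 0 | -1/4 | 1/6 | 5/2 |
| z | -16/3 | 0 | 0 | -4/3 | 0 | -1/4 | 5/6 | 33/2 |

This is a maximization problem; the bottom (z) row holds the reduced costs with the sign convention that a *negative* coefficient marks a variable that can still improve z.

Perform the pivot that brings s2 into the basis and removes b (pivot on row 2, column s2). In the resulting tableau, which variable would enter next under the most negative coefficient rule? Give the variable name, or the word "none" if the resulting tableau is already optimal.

a

Pivot element 1/4. New z-row = old z-row − (-1/4)·(row 2/(1/4)).
Updated z-row coefficients: a: -29/6, b: 1, c: 0, d: -1/3, s1: 0, s2: 0, s3: 5/6.
The most negative is -29/6 in column a, so a would enter next.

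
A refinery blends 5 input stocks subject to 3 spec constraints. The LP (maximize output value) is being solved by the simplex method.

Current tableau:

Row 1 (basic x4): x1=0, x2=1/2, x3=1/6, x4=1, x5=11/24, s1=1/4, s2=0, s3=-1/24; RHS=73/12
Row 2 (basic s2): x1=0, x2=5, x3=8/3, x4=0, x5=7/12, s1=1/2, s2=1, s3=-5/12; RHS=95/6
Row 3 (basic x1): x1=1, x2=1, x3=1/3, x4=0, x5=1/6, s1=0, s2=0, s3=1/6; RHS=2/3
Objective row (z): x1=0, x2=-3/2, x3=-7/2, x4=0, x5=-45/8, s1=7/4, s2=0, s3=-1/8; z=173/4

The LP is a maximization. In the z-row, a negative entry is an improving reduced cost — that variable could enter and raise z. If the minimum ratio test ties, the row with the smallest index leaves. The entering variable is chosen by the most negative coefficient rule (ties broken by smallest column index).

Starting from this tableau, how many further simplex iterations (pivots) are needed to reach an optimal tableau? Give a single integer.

1

pivot: x5 in, x1 out → z = 263/4
No improving column remains; optimal.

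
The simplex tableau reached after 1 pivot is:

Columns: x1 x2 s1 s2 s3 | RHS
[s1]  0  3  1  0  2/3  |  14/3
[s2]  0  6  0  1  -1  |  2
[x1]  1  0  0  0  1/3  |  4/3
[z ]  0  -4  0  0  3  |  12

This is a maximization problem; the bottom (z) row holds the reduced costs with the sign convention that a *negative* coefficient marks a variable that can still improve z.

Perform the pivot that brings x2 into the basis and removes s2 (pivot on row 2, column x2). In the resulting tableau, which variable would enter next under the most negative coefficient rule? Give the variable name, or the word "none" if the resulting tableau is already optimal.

Pivot element 6. New z-row = old z-row − (-4)·(row 2/6).
Updated z-row coefficients: x1: 0, x2: 0, s1: 0, s2: 2/3, s3: 7/3.
No coefficient is strictly negative; the tableau after this pivot is optimal.

none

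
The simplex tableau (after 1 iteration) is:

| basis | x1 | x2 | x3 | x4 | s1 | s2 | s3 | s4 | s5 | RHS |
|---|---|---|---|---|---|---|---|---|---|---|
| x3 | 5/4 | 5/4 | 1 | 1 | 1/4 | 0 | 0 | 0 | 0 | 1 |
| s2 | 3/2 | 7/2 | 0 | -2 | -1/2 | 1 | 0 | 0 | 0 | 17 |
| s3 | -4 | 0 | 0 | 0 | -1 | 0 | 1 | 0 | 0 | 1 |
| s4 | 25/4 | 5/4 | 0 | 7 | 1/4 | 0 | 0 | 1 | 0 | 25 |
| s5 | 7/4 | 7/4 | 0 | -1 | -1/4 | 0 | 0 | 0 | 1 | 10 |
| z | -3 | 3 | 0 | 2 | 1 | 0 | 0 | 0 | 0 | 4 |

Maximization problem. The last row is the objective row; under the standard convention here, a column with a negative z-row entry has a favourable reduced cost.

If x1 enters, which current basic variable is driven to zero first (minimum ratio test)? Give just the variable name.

x3

Ratios: row 1 (x3): 1/(5/4) = 4/5; row 2 (s2): 17/(3/2) = 34/3; row 3 (s3): entry -4 ≤ 0, skip; row 4 (s4): 25/(25/4) = 4; row 5 (s5): 10/(7/4) = 40/7.
Minimum ratio 4/5 is in the x3 row, so x3 leaves.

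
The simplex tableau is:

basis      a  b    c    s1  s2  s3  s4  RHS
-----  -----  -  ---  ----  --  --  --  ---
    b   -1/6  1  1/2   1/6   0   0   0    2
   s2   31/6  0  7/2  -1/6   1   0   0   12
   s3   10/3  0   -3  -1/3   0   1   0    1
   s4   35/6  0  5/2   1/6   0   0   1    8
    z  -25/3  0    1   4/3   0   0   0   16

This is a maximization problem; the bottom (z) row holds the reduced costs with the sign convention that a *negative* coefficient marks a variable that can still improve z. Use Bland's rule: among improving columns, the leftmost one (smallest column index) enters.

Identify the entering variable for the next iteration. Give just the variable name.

a

Objective-row coefficients: a: -25/3, b: 0, c: 1, s1: 4/3, s2: 0, s3: 0, s4: 0.
Improving columns: a. Bland's rule picks the smallest column index → a.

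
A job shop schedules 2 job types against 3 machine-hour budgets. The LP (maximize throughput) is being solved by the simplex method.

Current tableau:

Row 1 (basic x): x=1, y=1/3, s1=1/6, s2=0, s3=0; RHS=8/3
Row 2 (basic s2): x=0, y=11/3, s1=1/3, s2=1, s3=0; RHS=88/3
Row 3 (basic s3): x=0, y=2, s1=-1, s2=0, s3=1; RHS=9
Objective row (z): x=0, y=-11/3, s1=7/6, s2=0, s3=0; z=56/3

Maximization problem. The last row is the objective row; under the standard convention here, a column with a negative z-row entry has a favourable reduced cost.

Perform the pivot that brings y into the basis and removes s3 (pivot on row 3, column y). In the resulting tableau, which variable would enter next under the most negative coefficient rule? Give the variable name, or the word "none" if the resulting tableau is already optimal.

s1

Pivot element 2. New z-row = old z-row − (-11/3)·(row 3/2).
Updated z-row coefficients: x: 0, y: 0, s1: -2/3, s2: 0, s3: 11/6.
The most negative is -2/3 in column s1, so s1 would enter next.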